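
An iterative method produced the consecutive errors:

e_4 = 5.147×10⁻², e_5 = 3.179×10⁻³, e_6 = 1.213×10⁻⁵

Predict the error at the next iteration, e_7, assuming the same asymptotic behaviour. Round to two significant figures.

1.8e-10

First estimate the order: p ≈ ln(e_6/e_5) / ln(e_5/e_4) = ln(1.213×10⁻⁵/3.179×10⁻³)/ln(3.179×10⁻³/5.147×10⁻²) = ln(0.00381567)/ln(0.0617641) ≈ 1.9999.
Then e_7 ≈ e_6·(e_6/e_5)^p = 1.213×10⁻⁵·(0.00381567)^1.9999 = 1.213×10⁻⁵·1.45674e-05 ≈ 1.767e-10.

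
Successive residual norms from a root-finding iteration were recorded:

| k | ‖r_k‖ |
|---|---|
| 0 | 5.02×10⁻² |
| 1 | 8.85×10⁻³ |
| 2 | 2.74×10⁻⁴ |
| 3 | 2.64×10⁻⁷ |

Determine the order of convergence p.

Consecutive ratios: ‖r_3‖/‖r_2‖ = 2.64×10⁻⁷/2.74×10⁻⁴ = 0.000963504, ‖r_2‖/‖r_1‖ = 2.74×10⁻⁴/8.85×10⁻³ = 0.0309605.
p ≈ ln(0.000963504)/ln(0.0309605) = -6.9449/-3.4750 ≈ 2.00.
So the convergence is quadratic (order 2).

2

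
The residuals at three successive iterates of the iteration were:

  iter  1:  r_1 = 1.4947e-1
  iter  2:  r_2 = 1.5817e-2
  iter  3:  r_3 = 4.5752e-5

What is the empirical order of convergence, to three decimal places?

2.603

p ≈ ln(r_3/r_2) / ln(r_2/r_1)
  = ln(4.5752e-5/1.5817e-2) / ln(1.5817e-2/1.4947e-1)
  = ln(0.00289258) / ln(0.105821)
  = -5.845606 / -2.246006 ≈ 2.602667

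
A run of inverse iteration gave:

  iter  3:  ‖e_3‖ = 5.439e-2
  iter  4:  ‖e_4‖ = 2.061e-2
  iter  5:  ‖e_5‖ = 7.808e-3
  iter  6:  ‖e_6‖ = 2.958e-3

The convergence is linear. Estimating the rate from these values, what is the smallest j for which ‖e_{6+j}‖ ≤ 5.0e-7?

9

Rate ρ ≈ ‖e_6‖/‖e_5‖ = 2.958e-3/7.808e-3 = 0.3788.
After j more steps, ‖e_{6+j}‖ ≈ 2.958e-3·ρ^j; need ρ^j ≤ 5.0e-7/2.958e-3 = 0.000169033.
j ≥ ln(0.000169033)/ln(0.3788) = -8.6854/-0.97075 = 8.947.
So 9 more iterations are needed.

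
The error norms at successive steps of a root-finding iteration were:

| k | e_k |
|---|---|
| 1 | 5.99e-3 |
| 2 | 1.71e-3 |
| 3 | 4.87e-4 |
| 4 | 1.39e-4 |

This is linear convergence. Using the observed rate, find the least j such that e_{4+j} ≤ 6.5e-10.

10

Rate ρ ≈ e_4/e_3 = 1.39e-4/4.87e-4 = 0.2854.
After j more steps, e_{4+j} ≈ 1.39e-4·ρ^j; need ρ^j ≤ 6.5e-10/1.39e-4 = 4.67626e-06.
j ≥ ln(4.67626e-06)/ln(0.2854) = -12.2730/-1.25386 = 9.788.
So 10 more iterations are needed.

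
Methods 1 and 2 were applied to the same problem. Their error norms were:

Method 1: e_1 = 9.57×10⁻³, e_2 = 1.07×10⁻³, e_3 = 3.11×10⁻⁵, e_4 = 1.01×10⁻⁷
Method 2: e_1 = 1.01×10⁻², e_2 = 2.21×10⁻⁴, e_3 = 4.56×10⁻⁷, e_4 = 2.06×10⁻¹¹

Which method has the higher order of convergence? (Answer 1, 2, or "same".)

same

Method 1: p ≈ ln(1.01×10⁻⁷/3.11×10⁻⁵)/ln(3.11×10⁻⁵/1.07×10⁻³) ≈ 1.62.
Method 2: p ≈ ln(2.06×10⁻¹¹/4.56×10⁻⁷)/ln(4.56×10⁻⁷/2.21×10⁻⁴) ≈ 1.62.
Both orders ≈ 1.6 — effectively the same.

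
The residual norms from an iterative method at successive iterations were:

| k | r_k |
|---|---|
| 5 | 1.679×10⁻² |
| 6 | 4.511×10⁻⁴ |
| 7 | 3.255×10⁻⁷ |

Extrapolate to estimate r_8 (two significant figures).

1.7e-13

First estimate the order: p ≈ ln(r_7/r_6) / ln(r_6/r_5) = ln(3.255×10⁻⁷/4.511×10⁻⁴)/ln(4.511×10⁻⁴/1.679×10⁻²) = ln(0.000721569)/ln(0.0268672) ≈ 2.0001.
Then r_8 ≈ r_7·(r_7/r_6)^p = 3.255×10⁻⁷·(0.000721569)^2.0001 = 3.255×10⁻⁷·5.20285e-07 ≈ 1.694e-13.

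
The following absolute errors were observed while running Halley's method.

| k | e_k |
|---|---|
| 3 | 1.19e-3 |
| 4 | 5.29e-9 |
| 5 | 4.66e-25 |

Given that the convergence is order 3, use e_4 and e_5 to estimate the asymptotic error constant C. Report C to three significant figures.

C ≈ e_5 / e_4^3
  = 4.66e-25 / (5.29e-9)^3
  = 4.66e-25 / 1.48036e-25 ≈ 3.1479

3.15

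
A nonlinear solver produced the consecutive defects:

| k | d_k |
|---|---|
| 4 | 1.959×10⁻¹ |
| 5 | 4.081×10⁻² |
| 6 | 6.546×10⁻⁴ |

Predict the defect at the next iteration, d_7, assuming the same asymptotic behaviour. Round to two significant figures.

1.2e-8

First estimate the order: p ≈ ln(d_6/d_5) / ln(d_5/d_4) = ln(6.546×10⁻⁴/4.081×10⁻²)/ln(4.081×10⁻²/1.959×10⁻¹) = ln(0.0160402)/ln(0.208321) ≈ 2.6345.
Then d_7 ≈ d_6·(d_6/d_5)^p = 6.546×10⁻⁴·(0.0160402)^2.6345 = 6.546×10⁻⁴·1.86907e-05 ≈ 1.223e-08.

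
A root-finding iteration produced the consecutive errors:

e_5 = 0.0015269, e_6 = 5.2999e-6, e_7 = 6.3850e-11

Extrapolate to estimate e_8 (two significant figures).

First estimate the order: p ≈ ln(e_7/e_6) / ln(e_6/e_5) = ln(6.3850e-11/5.2999e-6)/ln(5.2999e-6/0.0015269) = ln(1.20474e-05)/ln(0.00347102) ≈ 2.0000.
Then e_8 ≈ e_7·(e_7/e_6)^p = 6.3850e-11·(1.20474e-05)^2.0000 = 6.3850e-11·1.4514e-10 ≈ 9.267e-21.

9.3e-21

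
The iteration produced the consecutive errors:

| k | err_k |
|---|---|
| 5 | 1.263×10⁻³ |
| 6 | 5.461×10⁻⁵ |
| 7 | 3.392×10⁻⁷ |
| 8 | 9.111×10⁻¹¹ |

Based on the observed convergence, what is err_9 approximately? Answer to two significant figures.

1.5e-16

First estimate the order: p ≈ ln(err_8/err_7) / ln(err_7/err_6) = ln(9.111×10⁻¹¹/3.392×10⁻⁷)/ln(3.392×10⁻⁷/5.461×10⁻⁵) = ln(0.000268603)/ln(0.00621132) ≈ 1.6181.
Then err_9 ≈ err_8·(err_8/err_7)^p = 9.111×10⁻¹¹·(0.000268603)^1.6181 = 9.111×10⁻¹¹·1.66703e-06 ≈ 1.519e-16.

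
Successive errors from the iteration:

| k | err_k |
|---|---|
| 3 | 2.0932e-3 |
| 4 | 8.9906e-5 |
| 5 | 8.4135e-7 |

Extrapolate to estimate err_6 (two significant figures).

8.2e-10

First estimate the order: p ≈ ln(err_5/err_4) / ln(err_4/err_3) = ln(8.4135e-7/8.9906e-5)/ln(8.9906e-5/2.0932e-3) = ln(0.00935811)/ln(0.0429515) ≈ 1.4841.
Then err_6 ≈ err_5·(err_5/err_4)^p = 8.4135e-7·(0.00935811)^1.4841 = 8.4135e-7·0.00097508 ≈ 8.204e-10.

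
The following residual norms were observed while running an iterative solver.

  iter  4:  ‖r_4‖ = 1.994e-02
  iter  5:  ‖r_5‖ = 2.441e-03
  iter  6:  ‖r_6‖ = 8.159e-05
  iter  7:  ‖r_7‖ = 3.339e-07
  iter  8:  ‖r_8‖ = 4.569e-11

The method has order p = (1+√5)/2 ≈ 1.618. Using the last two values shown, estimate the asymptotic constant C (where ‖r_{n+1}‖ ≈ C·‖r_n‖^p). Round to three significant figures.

C ≈ ‖r_8‖ / ‖r_7‖^1.618
  = 4.569e-11 / (3.339e-07)^1.618
  = 4.569e-11 / 3.32056e-11 ≈ 1.376

1.38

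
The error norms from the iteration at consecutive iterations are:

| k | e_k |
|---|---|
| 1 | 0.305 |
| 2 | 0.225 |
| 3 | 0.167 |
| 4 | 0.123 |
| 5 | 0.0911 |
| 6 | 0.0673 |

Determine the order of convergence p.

Consecutive ratios: e_6/e_5 = 0.0673/0.0911 = 0.738749, e_5/e_4 = 0.0911/0.123 = 0.74065.
p ≈ ln(0.738749)/ln(0.74065) = -0.3028/-0.3002 ≈ 1.01.
So the convergence is linear (order 1).

1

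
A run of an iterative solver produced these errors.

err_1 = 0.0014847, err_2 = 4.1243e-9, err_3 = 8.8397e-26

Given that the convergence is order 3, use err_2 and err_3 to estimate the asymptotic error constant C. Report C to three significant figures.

C ≈ err_3 / err_2^3
  = 8.8397e-26 / (4.1243e-9)^3
  = 8.8397e-26 / 7.01537e-26 ≈ 1.26

1.26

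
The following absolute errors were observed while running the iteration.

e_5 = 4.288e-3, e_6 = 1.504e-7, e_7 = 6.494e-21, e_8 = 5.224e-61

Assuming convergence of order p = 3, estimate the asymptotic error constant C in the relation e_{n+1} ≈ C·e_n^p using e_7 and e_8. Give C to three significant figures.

C ≈ e_8 / e_7^3
  = 5.224e-61 / (6.494e-21)^3
  = 5.224e-61 / 2.73865e-61 ≈ 1.9075

1.91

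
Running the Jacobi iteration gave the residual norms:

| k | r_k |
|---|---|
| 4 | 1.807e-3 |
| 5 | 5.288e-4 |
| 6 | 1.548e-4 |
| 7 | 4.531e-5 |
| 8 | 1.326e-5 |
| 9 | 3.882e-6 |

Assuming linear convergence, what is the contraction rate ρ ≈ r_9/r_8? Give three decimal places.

0.293

ρ ≈ r_9/r_8 = 3.882e-6/1.326e-5 = 0.29276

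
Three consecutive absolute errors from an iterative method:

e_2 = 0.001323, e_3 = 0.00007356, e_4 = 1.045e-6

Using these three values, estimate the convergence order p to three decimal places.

1.472

p ≈ ln(e_4/e_3) / ln(e_3/e_2)
  = ln(1.045e-6/0.00007356) / ln(0.00007356/0.001323)
  = ln(0.0142061) / ln(0.0556009)
  = -4.254084 / -2.889556 ≈ 1.472228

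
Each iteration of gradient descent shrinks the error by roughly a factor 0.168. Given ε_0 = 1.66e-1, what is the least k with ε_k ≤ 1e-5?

After k steps, ε_k ≈ 1.66e-1·0.168^k.
Need 0.168^k ≤ 1e-5/1.66e-1 = 6.0241e-05.
k ≥ ln(6.0241e-05)/ln(0.168) = -9.7172/-1.78379 = 5.448.
Smallest integer k = 6.

6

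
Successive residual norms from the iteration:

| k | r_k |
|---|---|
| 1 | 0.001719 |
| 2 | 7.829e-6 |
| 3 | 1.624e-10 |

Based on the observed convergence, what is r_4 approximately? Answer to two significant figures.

7.0e-20

First estimate the order: p ≈ ln(r_3/r_2) / ln(r_2/r_1) = ln(1.624e-10/7.829e-6)/ln(7.829e-6/0.001719) = ln(2.07434e-05)/ln(0.00455439) ≈ 2.0000.
Then r_4 ≈ r_3·(r_3/r_2)^p = 1.624e-10·(2.07434e-05)^2.0000 = 1.624e-10·4.30289e-10 ≈ 6.988e-20.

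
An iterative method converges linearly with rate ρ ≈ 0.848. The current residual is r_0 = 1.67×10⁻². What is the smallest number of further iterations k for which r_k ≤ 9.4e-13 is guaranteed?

After k steps, r_k ≈ 1.67×10⁻²·0.848^k.
Need 0.848^k ≤ 9.4e-13/1.67×10⁻² = 5.62874e-11.
k ≥ ln(5.62874e-11)/ln(0.848) = -23.6006/-0.16487 = 143.147.
Smallest integer k = 144.

144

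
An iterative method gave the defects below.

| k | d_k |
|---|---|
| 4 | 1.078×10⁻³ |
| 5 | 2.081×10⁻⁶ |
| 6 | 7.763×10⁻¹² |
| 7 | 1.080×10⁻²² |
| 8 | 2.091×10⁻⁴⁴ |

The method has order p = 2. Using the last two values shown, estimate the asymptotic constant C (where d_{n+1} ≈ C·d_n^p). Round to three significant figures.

1.79

C ≈ d_8 / d_7^2
  = 2.091×10⁻⁴⁴ / (1.080×10⁻²²)^2
  = 2.091×10⁻⁴⁴ / 1.1664e-44 ≈ 1.7927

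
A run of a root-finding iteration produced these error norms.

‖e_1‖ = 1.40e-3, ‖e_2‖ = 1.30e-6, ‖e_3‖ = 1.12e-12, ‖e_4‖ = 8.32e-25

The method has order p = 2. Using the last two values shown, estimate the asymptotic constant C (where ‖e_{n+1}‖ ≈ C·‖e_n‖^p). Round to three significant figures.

0.663

C ≈ ‖e_4‖ / ‖e_3‖^2
  = 8.32e-25 / (1.12e-12)^2
  = 8.32e-25 / 1.2544e-24 ≈ 0.66327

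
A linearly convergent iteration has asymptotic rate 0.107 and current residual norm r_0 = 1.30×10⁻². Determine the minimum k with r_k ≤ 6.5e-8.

6

After k steps, r_k ≈ 1.30×10⁻²·0.107^k.
Need 0.107^k ≤ 6.5e-8/1.30×10⁻² = 5e-06.
k ≥ ln(5e-06)/ln(0.107) = -12.2061/-2.23493 = 5.462.
Smallest integer k = 6.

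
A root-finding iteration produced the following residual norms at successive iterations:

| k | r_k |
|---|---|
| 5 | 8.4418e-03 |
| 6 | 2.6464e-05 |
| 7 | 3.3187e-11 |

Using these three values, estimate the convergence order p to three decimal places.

p ≈ ln(r_7/r_6) / ln(r_6/r_5)
  = ln(3.3187e-11/2.6464e-05) / ln(2.6464e-05/8.4418e-03)
  = ln(1.25404e-06) / ln(0.00313488)
  = -13.589140 / -5.765164 ≈ 2.357112

2.357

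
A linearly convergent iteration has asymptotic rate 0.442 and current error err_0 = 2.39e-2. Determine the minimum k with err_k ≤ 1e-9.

21

After k steps, err_k ≈ 2.39e-2·0.442^k.
Need 0.442^k ≤ 1e-9/2.39e-2 = 4.1841e-08.
k ≥ ln(4.1841e-08)/ln(0.442) = -16.9894/-0.81645 = 20.809.
Smallest integer k = 21.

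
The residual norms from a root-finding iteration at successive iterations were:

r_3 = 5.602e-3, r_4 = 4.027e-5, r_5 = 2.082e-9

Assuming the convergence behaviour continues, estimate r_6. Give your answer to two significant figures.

First estimate the order: p ≈ ln(r_5/r_4) / ln(r_4/r_3) = ln(2.082e-9/4.027e-5)/ln(4.027e-5/5.602e-3) = ln(5.1701e-05)/ln(0.0071885) ≈ 1.9999.
Then r_6 ≈ r_5·(r_5/r_4)^p = 2.082e-9·(5.1701e-05)^1.9999 = 2.082e-9·2.67563e-09 ≈ 5.571e-18.

5.6e-18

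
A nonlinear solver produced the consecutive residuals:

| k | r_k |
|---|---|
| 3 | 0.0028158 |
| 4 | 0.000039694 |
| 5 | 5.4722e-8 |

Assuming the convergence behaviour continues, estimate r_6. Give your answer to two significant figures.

First estimate the order: p ≈ ln(r_5/r_4) / ln(r_4/r_3) = ln(5.4722e-8/0.000039694)/ln(0.000039694/0.0028158) = ln(0.0013786)/ln(0.0140969) ≈ 1.5455.
Then r_6 ≈ r_5·(r_5/r_4)^p = 5.4722e-8·(0.0013786)^1.5455 = 5.4722e-8·3.79317e-05 ≈ 2.076e-12.

2.1e-12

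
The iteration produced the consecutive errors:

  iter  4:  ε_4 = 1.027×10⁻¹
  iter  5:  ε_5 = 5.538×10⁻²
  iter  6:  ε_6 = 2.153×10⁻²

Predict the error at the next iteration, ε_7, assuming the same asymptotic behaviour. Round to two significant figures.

First estimate the order: p ≈ ln(ε_6/ε_5) / ln(ε_5/ε_4) = ln(2.153×10⁻²/5.538×10⁻²)/ln(5.538×10⁻²/1.027×10⁻¹) = ln(0.388769)/ln(0.539241) ≈ 1.5298.
Then ε_7 ≈ ε_6·(ε_6/ε_5)^p = 2.153×10⁻²·(0.388769)^1.5298 = 2.153×10⁻²·0.235673 ≈ 0.005074.

5.1e-3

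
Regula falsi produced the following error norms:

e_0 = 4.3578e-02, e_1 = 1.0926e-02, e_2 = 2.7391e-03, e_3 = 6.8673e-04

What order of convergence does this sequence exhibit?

1

Consecutive ratios: e_3/e_2 = 6.8673e-04/2.7391e-03 = 0.250714, e_2/e_1 = 2.7391e-03/1.0926e-02 = 0.250696.
p ≈ ln(0.250714)/ln(0.250696) = -1.3834/-1.3835 ≈ 1.00.
So the convergence is linear (order 1).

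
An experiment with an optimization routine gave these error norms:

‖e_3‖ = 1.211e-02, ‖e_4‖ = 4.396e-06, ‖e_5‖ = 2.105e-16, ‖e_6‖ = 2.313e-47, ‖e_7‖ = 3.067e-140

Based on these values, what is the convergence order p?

3

Consecutive ratios: ‖e_7‖/‖e_6‖ = 3.067e-140/2.313e-47 = 1.32598e-93, ‖e_6‖/‖e_5‖ = 2.313e-47/2.105e-16 = 1.09881e-31.
p ≈ ln(1.32598e-93)/ln(1.09881e-31) = -213.8583/-71.2859 ≈ 3.00.
So the convergence is cubic (order 3).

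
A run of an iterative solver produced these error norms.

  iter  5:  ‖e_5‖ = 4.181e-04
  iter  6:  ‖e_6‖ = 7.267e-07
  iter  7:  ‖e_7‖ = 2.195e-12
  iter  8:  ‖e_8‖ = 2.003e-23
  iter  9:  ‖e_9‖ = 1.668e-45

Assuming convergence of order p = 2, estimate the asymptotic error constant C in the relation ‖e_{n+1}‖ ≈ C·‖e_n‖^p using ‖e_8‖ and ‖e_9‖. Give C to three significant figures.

4.16

C ≈ ‖e_9‖ / ‖e_8‖^2
  = 1.668e-45 / (2.003e-23)^2
  = 1.668e-45 / 4.01201e-46 ≈ 4.1575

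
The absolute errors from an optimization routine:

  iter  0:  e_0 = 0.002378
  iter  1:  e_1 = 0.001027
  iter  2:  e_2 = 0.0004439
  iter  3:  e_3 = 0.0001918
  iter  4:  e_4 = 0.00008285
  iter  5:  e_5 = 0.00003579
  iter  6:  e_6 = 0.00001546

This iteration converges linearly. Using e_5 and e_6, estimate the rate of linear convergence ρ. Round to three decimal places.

ρ ≈ e_6/e_5 = 0.00001546/0.00003579 = 0.43196

0.432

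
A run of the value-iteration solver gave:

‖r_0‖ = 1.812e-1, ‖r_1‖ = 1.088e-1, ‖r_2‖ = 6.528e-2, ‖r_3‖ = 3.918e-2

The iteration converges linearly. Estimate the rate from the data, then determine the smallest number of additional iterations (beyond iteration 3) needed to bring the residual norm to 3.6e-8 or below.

Rate ρ ≈ ‖r_3‖/‖r_2‖ = 3.918e-2/6.528e-2 = 0.6002.
After j more steps, ‖r_{3+j}‖ ≈ 3.918e-2·ρ^j; need ρ^j ≤ 3.6e-8/3.918e-2 = 9.18836e-07.
j ≥ ln(9.18836e-07)/ln(0.6002) = -13.9002/-0.51049 = 27.229.
So 28 more iterations are needed.

28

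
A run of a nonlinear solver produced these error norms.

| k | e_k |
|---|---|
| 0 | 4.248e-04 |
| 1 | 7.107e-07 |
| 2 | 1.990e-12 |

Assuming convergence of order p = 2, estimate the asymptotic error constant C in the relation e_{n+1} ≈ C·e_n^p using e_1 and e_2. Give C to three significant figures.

3.94

C ≈ e_2 / e_1^2
  = 1.990e-12 / (7.107e-07)^2
  = 1.990e-12 / 5.05094e-13 ≈ 3.9399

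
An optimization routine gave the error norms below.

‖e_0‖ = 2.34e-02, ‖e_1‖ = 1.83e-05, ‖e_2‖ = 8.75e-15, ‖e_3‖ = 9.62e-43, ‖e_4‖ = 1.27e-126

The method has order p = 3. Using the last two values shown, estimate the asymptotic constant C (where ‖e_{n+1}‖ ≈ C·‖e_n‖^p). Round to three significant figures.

1.43

C ≈ ‖e_4‖ / ‖e_3‖^3
  = 1.27e-126 / (9.62e-43)^3
  = 1.27e-126 / 8.90277e-127 ≈ 1.4265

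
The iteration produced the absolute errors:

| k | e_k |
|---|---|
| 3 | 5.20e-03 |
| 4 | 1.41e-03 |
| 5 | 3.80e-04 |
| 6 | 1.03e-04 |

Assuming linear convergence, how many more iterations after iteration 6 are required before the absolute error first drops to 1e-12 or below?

15

Rate ρ ≈ e_6/e_5 = 1.03e-04/3.80e-04 = 0.2711.
After j more steps, e_{6+j} ≈ 1.03e-04·ρ^j; need ρ^j ≤ 1e-12/1.03e-04 = 9.70874e-09.
j ≥ ln(9.70874e-09)/ln(0.2711) = -18.4502/-1.30527 = 14.135.
So 15 more iterations are needed.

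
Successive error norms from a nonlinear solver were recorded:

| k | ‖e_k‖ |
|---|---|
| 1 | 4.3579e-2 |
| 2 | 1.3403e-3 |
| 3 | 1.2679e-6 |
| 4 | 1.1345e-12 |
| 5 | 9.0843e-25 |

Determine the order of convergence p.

Consecutive ratios: ‖e_5‖/‖e_4‖ = 9.0843e-25/1.1345e-12 = 8.00732e-13, ‖e_4‖/‖e_3‖ = 1.1345e-12/1.2679e-6 = 8.94787e-07.
p ≈ ln(8.00732e-13)/ln(8.94787e-07) = -27.8533/-13.9267 ≈ 2.00.
So the convergence is quadratic (order 2).

2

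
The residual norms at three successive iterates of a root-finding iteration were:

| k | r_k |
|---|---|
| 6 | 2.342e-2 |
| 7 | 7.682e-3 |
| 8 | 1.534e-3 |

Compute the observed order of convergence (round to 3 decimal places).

p ≈ ln(r_8/r_7) / ln(r_7/r_6)
  = ln(1.534e-3/7.682e-3) / ln(7.682e-3/2.342e-2)
  = ln(0.199688) / ln(0.32801)
  = -1.610999 / -1.114711 ≈ 1.445217

1.445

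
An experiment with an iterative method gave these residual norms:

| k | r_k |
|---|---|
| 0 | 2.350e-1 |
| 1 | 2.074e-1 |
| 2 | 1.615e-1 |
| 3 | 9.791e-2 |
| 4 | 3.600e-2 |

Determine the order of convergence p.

Consecutive ratios: r_4/r_3 = 3.600e-2/9.791e-2 = 0.367685, r_3/r_2 = 9.791e-2/1.615e-1 = 0.606254.
p ≈ ln(0.367685)/ln(0.606254) = -1.0005/-0.5005 ≈ 2.00.
So the convergence is quadratic (order 2).

2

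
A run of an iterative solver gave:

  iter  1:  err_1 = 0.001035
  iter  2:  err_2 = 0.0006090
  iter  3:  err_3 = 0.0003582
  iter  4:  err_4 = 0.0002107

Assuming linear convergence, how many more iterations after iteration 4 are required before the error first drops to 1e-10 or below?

Rate ρ ≈ err_4/err_3 = 0.0002107/0.0003582 = 0.5882.
After j more steps, err_{4+j} ≈ 0.0002107·ρ^j; need ρ^j ≤ 1e-10/0.0002107 = 4.74608e-07.
j ≥ ln(4.74608e-07)/ln(0.5882) = -14.5608/-0.53069 = 27.437.
So 28 more iterations are needed.

28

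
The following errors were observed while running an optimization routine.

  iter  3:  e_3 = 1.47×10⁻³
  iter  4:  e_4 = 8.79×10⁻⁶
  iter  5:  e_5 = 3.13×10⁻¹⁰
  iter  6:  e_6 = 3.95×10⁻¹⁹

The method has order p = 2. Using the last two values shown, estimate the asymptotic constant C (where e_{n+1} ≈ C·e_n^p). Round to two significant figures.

C ≈ e_6 / e_5^2
  = 3.95×10⁻¹⁹ / (3.13×10⁻¹⁰)^2
  = 3.95×10⁻¹⁹ / 9.7969e-20 ≈ 4.0319

4.0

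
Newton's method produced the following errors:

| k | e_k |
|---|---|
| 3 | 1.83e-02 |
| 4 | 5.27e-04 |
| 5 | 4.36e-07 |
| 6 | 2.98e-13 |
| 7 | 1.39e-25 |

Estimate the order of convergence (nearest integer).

2

Consecutive ratios: e_7/e_6 = 1.39e-25/2.98e-13 = 4.66443e-13, e_6/e_5 = 2.98e-13/4.36e-07 = 6.83486e-07.
p ≈ ln(4.66443e-13)/ln(6.83486e-07) = -28.3936/-14.1961 ≈ 2.00.
So the convergence is quadratic (order 2).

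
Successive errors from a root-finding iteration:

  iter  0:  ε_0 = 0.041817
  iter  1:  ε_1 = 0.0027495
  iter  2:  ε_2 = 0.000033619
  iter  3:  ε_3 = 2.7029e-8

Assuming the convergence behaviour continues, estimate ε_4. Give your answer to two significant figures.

First estimate the order: p ≈ ln(ε_3/ε_2) / ln(ε_2/ε_1) = ln(2.7029e-8/0.000033619)/ln(0.000033619/0.0027495) = ln(0.00080398)/ln(0.0122273) ≈ 1.6180.
Then ε_4 ≈ ε_3·(ε_3/ε_2)^p = 2.7029e-8·(0.00080398)^1.6180 = 2.7029e-8·9.83302e-06 ≈ 2.658e-13.

2.7e-13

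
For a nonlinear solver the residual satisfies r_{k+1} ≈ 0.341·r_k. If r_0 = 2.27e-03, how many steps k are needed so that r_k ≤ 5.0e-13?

After k steps, r_k ≈ 2.27e-03·0.341^k.
Need 0.341^k ≤ 5.0e-13/2.27e-03 = 2.20264e-10.
k ≥ ln(2.20264e-10)/ln(0.341) = -22.2362/-1.07587 = 20.668.
Smallest integer k = 21.

21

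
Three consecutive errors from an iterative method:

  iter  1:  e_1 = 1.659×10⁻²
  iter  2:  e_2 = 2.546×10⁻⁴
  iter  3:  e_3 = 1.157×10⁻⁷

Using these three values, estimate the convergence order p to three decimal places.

p ≈ ln(e_3/e_2) / ln(e_2/e_1)
  = ln(1.157×10⁻⁷/2.546×10⁻⁴) / ln(2.546×10⁻⁴/1.659×10⁻²)
  = ln(0.000454438) / ln(0.0153466)
  = -7.696449 / -4.176861 ≈ 1.842639

1.843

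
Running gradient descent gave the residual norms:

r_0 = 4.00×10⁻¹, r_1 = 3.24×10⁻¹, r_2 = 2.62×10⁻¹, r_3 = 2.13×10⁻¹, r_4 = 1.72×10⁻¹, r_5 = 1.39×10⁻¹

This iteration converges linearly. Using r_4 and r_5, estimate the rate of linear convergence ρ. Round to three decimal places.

ρ ≈ r_5/r_4 = 1.39×10⁻¹/1.72×10⁻¹ = 0.80814

0.808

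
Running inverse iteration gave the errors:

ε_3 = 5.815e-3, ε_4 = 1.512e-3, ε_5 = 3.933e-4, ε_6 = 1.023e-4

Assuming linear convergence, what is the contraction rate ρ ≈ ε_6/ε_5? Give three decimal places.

ρ ≈ ε_6/ε_5 = 1.023e-4/3.933e-4 = 0.26011

0.260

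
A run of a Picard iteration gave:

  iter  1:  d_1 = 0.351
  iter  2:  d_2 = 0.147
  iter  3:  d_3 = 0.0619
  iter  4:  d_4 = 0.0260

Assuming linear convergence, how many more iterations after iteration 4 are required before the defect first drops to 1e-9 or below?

Rate ρ ≈ d_4/d_3 = 0.0260/0.0619 = 0.4200.
After j more steps, d_{4+j} ≈ 0.0260·ρ^j; need ρ^j ≤ 1e-9/0.0260 = 3.84615e-08.
j ≥ ln(3.84615e-08)/ln(0.4200) = -17.0736/-0.86750 = 19.681.
So 20 more iterations are needed.

20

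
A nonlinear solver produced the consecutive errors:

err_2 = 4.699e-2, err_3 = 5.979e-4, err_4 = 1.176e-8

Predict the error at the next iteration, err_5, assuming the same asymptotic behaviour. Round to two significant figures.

First estimate the order: p ≈ ln(err_4/err_3) / ln(err_3/err_2) = ln(1.176e-8/5.979e-4)/ln(5.979e-4/4.699e-2) = ln(1.96688e-05)/ln(0.012724) ≈ 2.4830.
Then err_5 ≈ err_4·(err_4/err_3)^p = 1.176e-8·(1.96688e-05)^2.4830 = 1.176e-8·2.06277e-12 ≈ 2.426e-20.

2.4e-20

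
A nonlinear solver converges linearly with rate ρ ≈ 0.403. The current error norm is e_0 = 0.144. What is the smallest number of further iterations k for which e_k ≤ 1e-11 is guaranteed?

After k steps, e_k ≈ 0.144·0.403^k.
Need 0.403^k ≤ 1e-11/0.144 = 6.94444e-11.
k ≥ ln(6.94444e-11)/ln(0.403) = -23.3905/-0.90882 = 25.737.
Smallest integer k = 26.

26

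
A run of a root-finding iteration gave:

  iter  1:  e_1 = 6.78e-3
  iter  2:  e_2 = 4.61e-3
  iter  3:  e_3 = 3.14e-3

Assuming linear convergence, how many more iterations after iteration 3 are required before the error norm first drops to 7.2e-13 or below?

58

Rate ρ ≈ e_3/e_2 = 3.14e-3/4.61e-3 = 0.6811.
After j more steps, e_{3+j} ≈ 3.14e-3·ρ^j; need ρ^j ≤ 7.2e-13/3.14e-3 = 2.29299e-10.
j ≥ ln(2.29299e-10)/ln(0.6811) = -22.1960/-0.38405 = 57.795.
So 58 more iterations are needed.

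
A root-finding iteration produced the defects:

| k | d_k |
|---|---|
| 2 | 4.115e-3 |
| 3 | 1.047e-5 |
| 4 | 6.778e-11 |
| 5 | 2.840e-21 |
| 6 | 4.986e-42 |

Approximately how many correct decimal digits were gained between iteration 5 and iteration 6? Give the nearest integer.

Digits gained ≈ log₁₀(d_5/d_6) = log₁₀(2.840e-21/4.986e-42) = log₁₀(5.69595e+20) ≈ 20.756.

21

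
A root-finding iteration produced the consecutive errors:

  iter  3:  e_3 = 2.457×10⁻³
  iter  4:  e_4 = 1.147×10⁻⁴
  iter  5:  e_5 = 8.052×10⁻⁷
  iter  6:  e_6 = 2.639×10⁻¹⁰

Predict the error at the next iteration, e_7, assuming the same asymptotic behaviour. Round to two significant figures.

6.1e-16

First estimate the order: p ≈ ln(e_6/e_5) / ln(e_5/e_4) = ln(2.639×10⁻¹⁰/8.052×10⁻⁷)/ln(8.052×10⁻⁷/1.147×10⁻⁴) = ln(0.000327745)/ln(0.00702005) ≈ 1.6179.
Then e_7 ≈ e_6·(e_6/e_5)^p = 2.639×10⁻¹⁰·(0.000327745)^1.6179 = 2.639×10⁻¹⁰·2.30402e-06 ≈ 6.08e-16.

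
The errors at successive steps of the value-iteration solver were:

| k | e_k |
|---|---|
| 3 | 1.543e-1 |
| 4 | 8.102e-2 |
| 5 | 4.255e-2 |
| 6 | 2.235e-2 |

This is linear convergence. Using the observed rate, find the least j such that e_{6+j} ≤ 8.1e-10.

Rate ρ ≈ e_6/e_5 = 2.235e-2/4.255e-2 = 0.5253.
After j more steps, e_{6+j} ≈ 2.235e-2·ρ^j; need ρ^j ≤ 8.1e-10/2.235e-2 = 3.62416e-08.
j ≥ ln(3.62416e-08)/ln(0.5253) = -17.1331/-0.64379 = 26.613.
So 27 more iterations are needed.

27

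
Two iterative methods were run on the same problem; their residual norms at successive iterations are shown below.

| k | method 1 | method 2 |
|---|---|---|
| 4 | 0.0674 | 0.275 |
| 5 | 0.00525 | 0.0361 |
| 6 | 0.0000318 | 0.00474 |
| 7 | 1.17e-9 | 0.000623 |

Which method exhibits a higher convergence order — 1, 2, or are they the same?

1

Method 1: p ≈ ln(1.17e-9/0.0000318)/ln(0.0000318/0.00525) ≈ 2.00.
Method 2: p ≈ ln(0.000623/0.00474)/ln(0.00474/0.0361) ≈ 1.00.
Method 1 has the higher order (≈2.0 vs ≈1.0).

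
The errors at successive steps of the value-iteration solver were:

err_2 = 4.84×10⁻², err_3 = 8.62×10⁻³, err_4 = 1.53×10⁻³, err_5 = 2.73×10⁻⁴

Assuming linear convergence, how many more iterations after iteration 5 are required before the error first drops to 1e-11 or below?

Rate ρ ≈ err_5/err_4 = 2.73×10⁻⁴/1.53×10⁻³ = 0.1784.
After j more steps, err_{5+j} ≈ 2.73×10⁻⁴·ρ^j; need ρ^j ≤ 1e-11/2.73×10⁻⁴ = 3.663e-08.
j ≥ ln(3.663e-08)/ln(0.1784) = -17.1224/-1.72373 = 9.933.
So 10 more iterations are needed.

10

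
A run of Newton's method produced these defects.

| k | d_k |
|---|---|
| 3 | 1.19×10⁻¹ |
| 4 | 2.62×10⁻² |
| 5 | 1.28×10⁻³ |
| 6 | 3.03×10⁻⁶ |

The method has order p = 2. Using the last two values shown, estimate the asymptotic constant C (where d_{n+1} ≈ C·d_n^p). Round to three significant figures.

1.85

C ≈ d_6 / d_5^2
  = 3.03×10⁻⁶ / (1.28×10⁻³)^2
  = 3.03×10⁻⁶ / 1.6384e-06 ≈ 1.8494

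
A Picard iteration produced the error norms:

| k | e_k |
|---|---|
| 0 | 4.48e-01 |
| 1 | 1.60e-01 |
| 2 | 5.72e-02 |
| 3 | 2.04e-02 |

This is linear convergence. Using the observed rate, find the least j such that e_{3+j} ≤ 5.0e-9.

15

Rate ρ ≈ e_3/e_2 = 2.04e-02/5.72e-02 = 0.3566.
After j more steps, e_{3+j} ≈ 2.04e-02·ρ^j; need ρ^j ≤ 5.0e-9/2.04e-02 = 2.45098e-07.
j ≥ ln(2.45098e-07)/ln(0.3566) = -15.2216/-1.03114 = 14.762.
So 15 more iterations are needed.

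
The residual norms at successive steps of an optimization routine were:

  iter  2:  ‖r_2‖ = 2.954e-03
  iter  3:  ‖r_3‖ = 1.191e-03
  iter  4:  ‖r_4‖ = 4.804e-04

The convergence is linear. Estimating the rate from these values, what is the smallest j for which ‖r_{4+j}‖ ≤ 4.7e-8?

Rate ρ ≈ ‖r_4‖/‖r_3‖ = 4.804e-04/1.191e-03 = 0.4034.
After j more steps, ‖r_{4+j}‖ ≈ 4.804e-04·ρ^j; need ρ^j ≤ 4.7e-8/4.804e-04 = 9.78351e-05.
j ≥ ln(9.78351e-05)/ln(0.4034) = -9.2322/-0.90783 = 10.170.
So 11 more iterations are needed.

11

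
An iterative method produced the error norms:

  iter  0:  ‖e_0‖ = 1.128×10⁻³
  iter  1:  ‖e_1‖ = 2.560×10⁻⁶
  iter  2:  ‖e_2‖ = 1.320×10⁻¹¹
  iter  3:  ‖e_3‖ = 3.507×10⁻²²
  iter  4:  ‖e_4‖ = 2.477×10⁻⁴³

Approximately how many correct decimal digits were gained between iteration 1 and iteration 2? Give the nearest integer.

5

Digits gained ≈ log₁₀(‖e_1‖/‖e_2‖) = log₁₀(2.560×10⁻⁶/1.320×10⁻¹¹) = log₁₀(193939) ≈ 5.288.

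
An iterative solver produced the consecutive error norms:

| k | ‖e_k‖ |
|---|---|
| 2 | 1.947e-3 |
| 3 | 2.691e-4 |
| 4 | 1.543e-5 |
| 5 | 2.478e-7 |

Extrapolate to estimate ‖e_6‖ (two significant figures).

First estimate the order: p ≈ ln(‖e_5‖/‖e_4‖) / ln(‖e_4‖/‖e_3‖) = ln(2.478e-7/1.543e-5)/ln(1.543e-5/2.691e-4) = ln(0.0160596)/ln(0.0573393) ≈ 1.4452.
Then ‖e_6‖ ≈ ‖e_5‖·(‖e_5‖/‖e_4‖)^p = 2.478e-7·(0.0160596)^1.4452 = 2.478e-7·0.00255228 ≈ 6.325e-10.

6.3e-10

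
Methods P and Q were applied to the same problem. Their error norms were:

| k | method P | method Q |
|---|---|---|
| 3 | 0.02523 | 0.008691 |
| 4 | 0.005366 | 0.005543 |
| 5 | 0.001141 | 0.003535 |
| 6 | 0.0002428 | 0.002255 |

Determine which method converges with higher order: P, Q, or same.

same

Method P: p ≈ ln(0.0002428/0.001141)/ln(0.001141/0.005366) ≈ 1.00.
Method Q: p ≈ ln(0.002255/0.003535)/ln(0.003535/0.005543) ≈ 1.00.
Both orders ≈ 1.0 — effectively the same.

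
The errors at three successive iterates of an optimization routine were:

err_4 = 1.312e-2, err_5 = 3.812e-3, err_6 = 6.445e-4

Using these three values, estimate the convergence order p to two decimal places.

1.44

p ≈ ln(err_6/err_5) / ln(err_5/err_4)
  = ln(6.445e-4/3.812e-3) / ln(3.812e-3/1.312e-2)
  = ln(0.169071) / ln(0.290549)
  = -1.77744 / -1.23598 ≈ 1.43808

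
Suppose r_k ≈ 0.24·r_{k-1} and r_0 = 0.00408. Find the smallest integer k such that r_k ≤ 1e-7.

8

After k steps, r_k ≈ 0.00408·0.24^k.
Need 0.24^k ≤ 1e-7/0.00408 = 2.45098e-05.
k ≥ ln(2.45098e-05)/ln(0.24) = -10.6164/-1.42712 = 7.439.
Smallest integer k = 8.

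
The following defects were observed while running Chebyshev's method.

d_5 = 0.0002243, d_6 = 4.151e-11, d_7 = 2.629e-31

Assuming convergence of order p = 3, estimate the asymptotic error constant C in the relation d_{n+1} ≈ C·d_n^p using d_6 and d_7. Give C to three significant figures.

3.68

C ≈ d_7 / d_6^3
  = 2.629e-31 / (4.151e-11)^3
  = 2.629e-31 / 7.15251e-32 ≈ 3.6756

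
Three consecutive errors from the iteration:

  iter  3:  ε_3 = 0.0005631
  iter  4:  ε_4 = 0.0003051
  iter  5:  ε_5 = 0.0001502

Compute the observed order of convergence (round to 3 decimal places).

p ≈ ln(ε_5/ε_4) / ln(ε_4/ε_3)
  = ln(0.0001502/0.0003051) / ln(0.0003051/0.0005631)
  = ln(0.492298) / ln(0.541822)
  = -0.708671 / -0.612818 ≈ 1.156413

1.156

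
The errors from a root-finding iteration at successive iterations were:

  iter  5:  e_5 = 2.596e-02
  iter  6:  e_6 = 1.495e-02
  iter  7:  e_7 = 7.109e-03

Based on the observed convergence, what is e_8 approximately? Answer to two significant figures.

2.6e-3

First estimate the order: p ≈ ln(e_7/e_6) / ln(e_6/e_5) = ln(7.109e-03/1.495e-02)/ln(1.495e-02/2.596e-02) = ln(0.475518)/ln(0.575886) ≈ 1.3470.
Then e_8 ≈ e_7·(e_7/e_6)^p = 7.109e-03·(0.475518)^1.3470 = 7.109e-03·0.367404 ≈ 0.002612.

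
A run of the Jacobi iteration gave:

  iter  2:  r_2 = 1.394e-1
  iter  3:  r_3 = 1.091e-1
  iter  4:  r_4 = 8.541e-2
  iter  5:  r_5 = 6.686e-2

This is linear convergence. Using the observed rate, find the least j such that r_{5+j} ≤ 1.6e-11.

Rate ρ ≈ r_5/r_4 = 6.686e-2/8.541e-2 = 0.7828.
After j more steps, r_{5+j} ≈ 6.686e-2·ρ^j; need ρ^j ≤ 1.6e-11/6.686e-2 = 2.39306e-10.
j ≥ ln(2.39306e-10)/ln(0.7828) = -22.1533/-0.24488 = 90.466.
So 91 more iterations are needed.

91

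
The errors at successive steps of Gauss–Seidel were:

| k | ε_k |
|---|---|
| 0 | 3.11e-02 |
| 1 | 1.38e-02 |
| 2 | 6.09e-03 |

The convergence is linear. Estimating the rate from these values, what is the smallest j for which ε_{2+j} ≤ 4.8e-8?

Rate ρ ≈ ε_2/ε_1 = 6.09e-03/1.38e-02 = 0.4413.
After j more steps, ε_{2+j} ≈ 6.09e-03·ρ^j; need ρ^j ≤ 4.8e-8/6.09e-03 = 7.88177e-06.
j ≥ ln(7.88177e-06)/ln(0.4413) = -11.7510/-0.81803 = 14.365.
So 15 more iterations are needed.

15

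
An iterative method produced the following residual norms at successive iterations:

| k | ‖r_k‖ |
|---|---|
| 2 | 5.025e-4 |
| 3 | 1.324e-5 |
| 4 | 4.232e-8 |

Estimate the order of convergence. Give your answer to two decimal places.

1.58

p ≈ ln(‖r_4‖/‖r_3‖) / ln(‖r_3‖/‖r_2‖)
  = ln(4.232e-8/1.324e-5) / ln(1.324e-5/5.025e-4)
  = ln(0.00319637) / ln(0.0263483)
  = -5.74574 / -3.63635 ≈ 1.58008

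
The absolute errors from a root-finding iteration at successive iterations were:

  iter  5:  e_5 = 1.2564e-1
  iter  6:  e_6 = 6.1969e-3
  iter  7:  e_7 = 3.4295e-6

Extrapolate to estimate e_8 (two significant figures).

2.6e-14

First estimate the order: p ≈ ln(e_7/e_6) / ln(e_6/e_5) = ln(3.4295e-6/6.1969e-3)/ln(6.1969e-3/1.2564e-1) = ln(0.000553422)/ln(0.0493227) ≈ 2.4920.
Then e_8 ≈ e_7·(e_7/e_6)^p = 3.4295e-6·(0.000553422)^2.4920 = 3.4295e-6·7.65062e-09 ≈ 2.624e-14.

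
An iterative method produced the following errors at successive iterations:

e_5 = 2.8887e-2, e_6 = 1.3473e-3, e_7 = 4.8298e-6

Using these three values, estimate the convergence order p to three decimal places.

1.837

p ≈ ln(e_7/e_6) / ln(e_6/e_5)
  = ln(4.8298e-6/1.3473e-3) / ln(1.3473e-3/2.8887e-2)
  = ln(0.0035848) / ln(0.0466404)
  = -5.631053 / -3.065288 ≈ 1.837039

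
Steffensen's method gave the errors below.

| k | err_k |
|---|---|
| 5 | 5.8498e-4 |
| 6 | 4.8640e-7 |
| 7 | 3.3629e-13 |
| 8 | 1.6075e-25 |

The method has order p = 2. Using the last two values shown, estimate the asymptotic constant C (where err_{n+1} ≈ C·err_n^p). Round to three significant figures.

C ≈ err_8 / err_7^2
  = 1.6075e-25 / (3.3629e-13)^2
  = 1.6075e-25 / 1.13091e-25 ≈ 1.4214

1.42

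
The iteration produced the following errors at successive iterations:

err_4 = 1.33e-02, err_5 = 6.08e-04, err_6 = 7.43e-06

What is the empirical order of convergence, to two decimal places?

1.43

p ≈ ln(err_6/err_5) / ln(err_5/err_4)
  = ln(7.43e-06/6.08e-04) / ln(6.08e-04/1.33e-02)
  = ln(0.0122204) / ln(0.0457143)
  = -4.40465 / -3.08534 ≈ 1.42761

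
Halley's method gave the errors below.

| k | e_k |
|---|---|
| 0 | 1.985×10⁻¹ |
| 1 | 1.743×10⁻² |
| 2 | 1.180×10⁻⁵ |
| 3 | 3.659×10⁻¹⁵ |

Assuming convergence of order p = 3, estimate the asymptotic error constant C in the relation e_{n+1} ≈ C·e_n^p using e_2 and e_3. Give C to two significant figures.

C ≈ e_3 / e_2^3
  = 3.659×10⁻¹⁵ / (1.180×10⁻⁵)^3
  = 3.659×10⁻¹⁵ / 1.64303e-15 ≈ 2.227

2.2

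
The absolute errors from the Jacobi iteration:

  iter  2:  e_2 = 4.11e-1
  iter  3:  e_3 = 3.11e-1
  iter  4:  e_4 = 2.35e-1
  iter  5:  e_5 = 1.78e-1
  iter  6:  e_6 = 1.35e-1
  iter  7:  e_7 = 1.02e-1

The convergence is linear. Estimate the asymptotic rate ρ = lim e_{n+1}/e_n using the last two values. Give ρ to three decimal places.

0.756

ρ ≈ e_7/e_6 = 1.02e-1/1.35e-1 = 0.75556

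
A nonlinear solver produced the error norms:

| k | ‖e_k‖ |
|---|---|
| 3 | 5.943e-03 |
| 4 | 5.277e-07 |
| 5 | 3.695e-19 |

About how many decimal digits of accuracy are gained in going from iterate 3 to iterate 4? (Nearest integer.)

Digits gained ≈ log₁₀(‖e_3‖/‖e_4‖) = log₁₀(5.943e-03/5.277e-07) = log₁₀(11262.1) ≈ 4.052.

4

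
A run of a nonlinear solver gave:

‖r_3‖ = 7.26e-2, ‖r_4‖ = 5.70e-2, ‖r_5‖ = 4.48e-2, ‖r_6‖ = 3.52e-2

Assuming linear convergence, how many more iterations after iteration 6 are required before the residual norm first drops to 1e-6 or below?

44

Rate ρ ≈ ‖r_6‖/‖r_5‖ = 3.52e-2/4.48e-2 = 0.7857.
After j more steps, ‖r_{6+j}‖ ≈ 3.52e-2·ρ^j; need ρ^j ≤ 1e-6/3.52e-2 = 2.84091e-05.
j ≥ ln(2.84091e-05)/ln(0.7857) = -10.4688/-0.24118 = 43.407.
So 44 more iterations are needed.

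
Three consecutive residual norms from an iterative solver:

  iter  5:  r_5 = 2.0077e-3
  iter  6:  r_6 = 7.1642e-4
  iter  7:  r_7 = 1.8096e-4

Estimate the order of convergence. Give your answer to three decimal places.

p ≈ ln(r_7/r_6) / ln(r_6/r_5)
  = ln(1.8096e-4/7.1642e-4) / ln(7.1642e-4/2.0077e-3)
  = ln(0.252589) / ln(0.356836)
  = -1.375992 / -1.030479 ≈ 1.335294

1.335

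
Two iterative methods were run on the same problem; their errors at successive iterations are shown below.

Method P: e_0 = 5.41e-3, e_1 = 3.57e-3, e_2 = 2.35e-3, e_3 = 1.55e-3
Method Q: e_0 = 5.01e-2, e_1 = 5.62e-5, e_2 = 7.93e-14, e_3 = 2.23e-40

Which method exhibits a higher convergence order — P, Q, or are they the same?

Q

Method P: p ≈ ln(1.55e-3/2.35e-3)/ln(2.35e-3/3.57e-3) ≈ 1.00.
Method Q: p ≈ ln(2.23e-40/7.93e-14)/ln(7.93e-14/5.62e-5) ≈ 3.00.
Method Q has the higher order (≈3.0 vs ≈1.0).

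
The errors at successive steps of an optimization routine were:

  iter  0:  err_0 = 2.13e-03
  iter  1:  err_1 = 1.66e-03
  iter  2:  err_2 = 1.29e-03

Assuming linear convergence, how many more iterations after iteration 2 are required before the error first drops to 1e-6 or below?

29

Rate ρ ≈ err_2/err_1 = 1.29e-03/1.66e-03 = 0.7771.
After j more steps, err_{2+j} ≈ 1.29e-03·ρ^j; need ρ^j ≤ 1e-6/1.29e-03 = 0.000775194.
j ≥ ln(0.000775194)/ln(0.7771) = -7.1624/-0.25219 = 28.401.
So 29 more iterations are needed.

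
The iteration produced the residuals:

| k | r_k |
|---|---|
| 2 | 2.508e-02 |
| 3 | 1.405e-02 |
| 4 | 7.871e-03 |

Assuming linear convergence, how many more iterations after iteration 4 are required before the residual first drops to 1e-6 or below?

16

Rate ρ ≈ r_4/r_3 = 7.871e-03/1.405e-02 = 0.5602.
After j more steps, r_{4+j} ≈ 7.871e-03·ρ^j; need ρ^j ≤ 1e-6/7.871e-03 = 0.000127049.
j ≥ ln(0.000127049)/ln(0.5602) = -8.9709/-0.57946 = 15.481.
So 16 more iterations are needed.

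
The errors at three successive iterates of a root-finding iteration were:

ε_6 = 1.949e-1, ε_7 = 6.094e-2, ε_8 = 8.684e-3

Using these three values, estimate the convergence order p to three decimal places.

p ≈ ln(ε_8/ε_7) / ln(ε_7/ε_6)
  = ln(8.684e-3/6.094e-2) / ln(6.094e-2/1.949e-1)
  = ln(0.142501) / ln(0.312673)
  = -1.948406 / -1.162597 ≈ 1.675908

1.676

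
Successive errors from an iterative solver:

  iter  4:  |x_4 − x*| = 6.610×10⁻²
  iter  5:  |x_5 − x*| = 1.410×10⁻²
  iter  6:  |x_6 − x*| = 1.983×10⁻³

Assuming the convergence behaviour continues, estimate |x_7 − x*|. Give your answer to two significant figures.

First estimate the order: p ≈ ln(|x_6 − x*|/|x_5 − x*|) / ln(|x_5 − x*|/|x_4 − x*|) = ln(1.983×10⁻³/1.410×10⁻²)/ln(1.410×10⁻²/6.610×10⁻²) = ln(0.140638)/ln(0.213313) ≈ 1.2696.
Then |x_7 − x*| ≈ |x_6 − x*|·(|x_6 − x*|/|x_5 − x*|)^p = 1.983×10⁻³·(0.140638)^1.2696 = 1.983×10⁻³·0.0828765 ≈ 0.0001643.

1.6e-4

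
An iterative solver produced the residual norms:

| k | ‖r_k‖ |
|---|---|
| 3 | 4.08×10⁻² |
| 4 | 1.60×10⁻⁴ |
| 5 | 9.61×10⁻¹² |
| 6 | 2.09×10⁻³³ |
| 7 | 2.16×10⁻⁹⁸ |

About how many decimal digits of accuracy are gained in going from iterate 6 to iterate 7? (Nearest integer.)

Digits gained ≈ log₁₀(‖r_6‖/‖r_7‖) = log₁₀(2.09×10⁻³³/2.16×10⁻⁹⁸) = log₁₀(9.67593e+64) ≈ 64.986.

65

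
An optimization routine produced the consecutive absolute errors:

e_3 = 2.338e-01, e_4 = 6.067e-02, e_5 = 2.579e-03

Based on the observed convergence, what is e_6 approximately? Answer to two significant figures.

First estimate the order: p ≈ ln(e_5/e_4) / ln(e_4/e_3) = ln(2.579e-03/6.067e-02)/ln(6.067e-02/2.338e-01) = ln(0.0425087)/ln(0.259495) ≈ 2.3410.
Then e_6 ≈ e_5·(e_5/e_4)^p = 2.579e-03·(0.0425087)^2.3410 = 2.579e-03·0.000615555 ≈ 1.588e-06.

1.6e-6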